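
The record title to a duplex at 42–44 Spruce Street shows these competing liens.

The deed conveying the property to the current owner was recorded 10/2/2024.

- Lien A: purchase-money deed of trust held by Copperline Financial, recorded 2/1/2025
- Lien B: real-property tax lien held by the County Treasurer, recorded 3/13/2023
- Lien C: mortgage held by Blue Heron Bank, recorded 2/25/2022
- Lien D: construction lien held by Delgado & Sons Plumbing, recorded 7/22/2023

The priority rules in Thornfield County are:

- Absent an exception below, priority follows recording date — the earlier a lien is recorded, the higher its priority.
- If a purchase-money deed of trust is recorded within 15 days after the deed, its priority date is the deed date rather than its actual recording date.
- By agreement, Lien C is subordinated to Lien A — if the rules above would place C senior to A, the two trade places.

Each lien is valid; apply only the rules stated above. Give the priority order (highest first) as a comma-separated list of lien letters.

Adjusting effective dates: A was recorded 122 days after the deed, outside the 15-day window, so it keeps its recording date.
By effective date, earliest first: C (2/25/2022), B (3/13/2023), D (7/22/2023), A (2/1/2025).
Because C would otherwise rank above A, the subordination swaps them.

A, B, D, C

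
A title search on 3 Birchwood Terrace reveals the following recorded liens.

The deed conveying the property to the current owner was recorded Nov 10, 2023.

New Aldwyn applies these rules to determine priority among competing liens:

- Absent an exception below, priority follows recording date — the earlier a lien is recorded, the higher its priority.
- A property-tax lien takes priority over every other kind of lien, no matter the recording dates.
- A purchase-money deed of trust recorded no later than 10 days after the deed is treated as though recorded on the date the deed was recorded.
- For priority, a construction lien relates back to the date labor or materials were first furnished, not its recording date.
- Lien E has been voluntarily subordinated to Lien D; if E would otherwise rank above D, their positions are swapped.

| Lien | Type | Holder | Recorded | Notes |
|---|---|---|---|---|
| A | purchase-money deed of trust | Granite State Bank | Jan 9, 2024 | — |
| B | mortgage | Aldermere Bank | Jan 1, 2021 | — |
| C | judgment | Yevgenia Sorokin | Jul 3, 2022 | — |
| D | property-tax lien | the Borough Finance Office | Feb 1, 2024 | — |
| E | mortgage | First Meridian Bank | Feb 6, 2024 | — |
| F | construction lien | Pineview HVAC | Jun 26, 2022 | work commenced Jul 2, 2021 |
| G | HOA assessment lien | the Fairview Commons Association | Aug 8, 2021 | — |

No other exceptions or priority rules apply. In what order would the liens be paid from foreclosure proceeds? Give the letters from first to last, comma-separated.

Adjusting effective dates: A was recorded 60 days after the deed — beyond 10 days — so no relation-back applies; F relates back to Jul 2, 2021 (work commenced).
D is a property-tax lien and takes priority over every other lien.
The other liens, earliest effective date first: B (Jan 1, 2021), F (Jul 2, 2021), G (Aug 8, 2021), C (Jul 3, 2022), A (Jan 9, 2024), E (Feb 6, 2024).
E already ranks below D; the subordination has no effect.

D, B, F, G, C, A, E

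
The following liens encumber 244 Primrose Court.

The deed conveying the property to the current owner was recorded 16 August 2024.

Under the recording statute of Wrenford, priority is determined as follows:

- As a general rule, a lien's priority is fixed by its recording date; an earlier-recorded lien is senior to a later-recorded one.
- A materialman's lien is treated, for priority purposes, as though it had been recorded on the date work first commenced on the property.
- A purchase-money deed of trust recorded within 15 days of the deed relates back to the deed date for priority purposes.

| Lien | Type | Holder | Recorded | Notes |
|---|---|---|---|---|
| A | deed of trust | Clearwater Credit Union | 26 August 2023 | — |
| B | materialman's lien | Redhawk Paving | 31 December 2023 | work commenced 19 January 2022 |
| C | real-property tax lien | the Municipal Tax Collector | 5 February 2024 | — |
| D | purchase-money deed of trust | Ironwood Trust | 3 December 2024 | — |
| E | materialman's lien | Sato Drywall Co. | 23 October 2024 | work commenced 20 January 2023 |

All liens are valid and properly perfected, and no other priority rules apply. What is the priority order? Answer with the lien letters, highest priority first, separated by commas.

Effective dates: B is treated as recorded 19 January 2022, the work-commencement date; D was recorded 109 days after the deed, outside the 15-day window, so it keeps its recording date; E is treated as recorded 20 January 2023, the work-commencement date.
Ordering by effective date: B (19 January 2022), E (20 January 2023), A (26 August 2023), C (5 February 2024), D (3 December 2024).

B, E, A, C, D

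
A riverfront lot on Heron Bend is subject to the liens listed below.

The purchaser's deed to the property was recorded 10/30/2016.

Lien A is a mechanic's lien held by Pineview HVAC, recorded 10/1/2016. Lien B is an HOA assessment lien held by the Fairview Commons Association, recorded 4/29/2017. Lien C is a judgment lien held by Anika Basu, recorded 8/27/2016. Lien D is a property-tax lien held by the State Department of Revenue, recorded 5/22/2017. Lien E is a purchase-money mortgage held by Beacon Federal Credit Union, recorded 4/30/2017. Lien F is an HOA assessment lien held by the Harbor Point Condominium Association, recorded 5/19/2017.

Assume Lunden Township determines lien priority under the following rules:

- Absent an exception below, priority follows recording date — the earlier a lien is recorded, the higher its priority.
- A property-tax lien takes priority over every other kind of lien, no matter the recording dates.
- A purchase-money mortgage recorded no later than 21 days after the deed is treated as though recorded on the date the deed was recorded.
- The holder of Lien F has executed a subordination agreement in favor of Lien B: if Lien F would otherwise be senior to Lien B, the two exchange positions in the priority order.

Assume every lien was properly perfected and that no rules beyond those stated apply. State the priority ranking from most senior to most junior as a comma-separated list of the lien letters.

Effective dates: E was recorded 182 days after the deed — beyond 21 days — so no relation-back applies.
D is a property-tax lien, so it outranks all other liens regardless of date.
Remaining liens by effective date: C (8/27/2016), A (10/1/2016), B (4/29/2017), E (4/30/2017), F (5/19/2017).
Since F is not senior to B, the subordination leaves the order unchanged.

D, C, A, B, E, F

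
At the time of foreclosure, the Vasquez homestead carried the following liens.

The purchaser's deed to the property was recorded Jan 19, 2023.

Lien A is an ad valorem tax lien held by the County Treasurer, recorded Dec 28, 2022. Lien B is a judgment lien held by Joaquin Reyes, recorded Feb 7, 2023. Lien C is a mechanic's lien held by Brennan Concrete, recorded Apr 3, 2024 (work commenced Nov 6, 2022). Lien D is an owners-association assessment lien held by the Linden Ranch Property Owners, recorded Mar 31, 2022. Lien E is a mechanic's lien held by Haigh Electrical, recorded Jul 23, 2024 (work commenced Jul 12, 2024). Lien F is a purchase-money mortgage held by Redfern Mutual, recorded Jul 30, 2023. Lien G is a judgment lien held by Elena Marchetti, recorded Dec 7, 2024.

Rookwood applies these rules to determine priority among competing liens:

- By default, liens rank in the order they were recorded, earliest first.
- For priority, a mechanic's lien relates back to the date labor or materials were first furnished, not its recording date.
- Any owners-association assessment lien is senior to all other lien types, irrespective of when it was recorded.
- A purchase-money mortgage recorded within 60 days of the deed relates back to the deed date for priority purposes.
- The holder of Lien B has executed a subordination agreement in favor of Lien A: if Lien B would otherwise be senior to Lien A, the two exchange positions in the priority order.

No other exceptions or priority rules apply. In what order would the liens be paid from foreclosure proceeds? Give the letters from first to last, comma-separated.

D, C, A, B, F, E, G

Effective dates after the stated exceptions: C is treated as recorded Nov 6, 2022, the work-commencement date; E relates back to Jul 12, 2024 (work commenced); F missed the 60-day window (192 days after the deed), so its recording date stands.
D is an owners-association assessment lien, so it outranks all other liens regardless of date.
The other liens, earliest effective date first: C (Nov 6, 2022), A (Dec 28, 2022), B (Feb 7, 2023), F (Jul 30, 2023), E (Jul 12, 2024), G (Dec 7, 2024).
B already ranks below A; the subordination has no effect.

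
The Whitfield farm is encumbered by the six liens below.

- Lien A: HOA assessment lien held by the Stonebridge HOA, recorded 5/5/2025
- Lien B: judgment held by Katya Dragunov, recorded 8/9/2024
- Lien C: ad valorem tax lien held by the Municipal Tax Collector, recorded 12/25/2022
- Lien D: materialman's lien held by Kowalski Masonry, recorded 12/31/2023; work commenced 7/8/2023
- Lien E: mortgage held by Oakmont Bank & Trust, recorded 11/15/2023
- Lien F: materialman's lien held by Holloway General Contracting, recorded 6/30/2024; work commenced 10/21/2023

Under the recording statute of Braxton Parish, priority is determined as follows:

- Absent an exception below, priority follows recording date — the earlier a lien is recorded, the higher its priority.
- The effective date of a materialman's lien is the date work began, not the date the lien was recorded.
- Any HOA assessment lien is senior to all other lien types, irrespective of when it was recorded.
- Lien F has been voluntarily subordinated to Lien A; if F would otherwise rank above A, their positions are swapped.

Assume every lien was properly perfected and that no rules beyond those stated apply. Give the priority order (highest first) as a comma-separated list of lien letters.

A, C, D, F, E, B

Effective dates after the stated exceptions: D relates back to 7/8/2023 (work commenced); F is treated as recorded 10/21/2023, the work-commencement date.
A is an HOA assessment lien, so it outranks all other liens regardless of date.
Among the remaining liens, by effective date: C (12/25/2022), D (7/8/2023), F (10/21/2023), E (11/15/2023), B (8/9/2024).
F is already junior to A, so the subordination agreement changes nothing.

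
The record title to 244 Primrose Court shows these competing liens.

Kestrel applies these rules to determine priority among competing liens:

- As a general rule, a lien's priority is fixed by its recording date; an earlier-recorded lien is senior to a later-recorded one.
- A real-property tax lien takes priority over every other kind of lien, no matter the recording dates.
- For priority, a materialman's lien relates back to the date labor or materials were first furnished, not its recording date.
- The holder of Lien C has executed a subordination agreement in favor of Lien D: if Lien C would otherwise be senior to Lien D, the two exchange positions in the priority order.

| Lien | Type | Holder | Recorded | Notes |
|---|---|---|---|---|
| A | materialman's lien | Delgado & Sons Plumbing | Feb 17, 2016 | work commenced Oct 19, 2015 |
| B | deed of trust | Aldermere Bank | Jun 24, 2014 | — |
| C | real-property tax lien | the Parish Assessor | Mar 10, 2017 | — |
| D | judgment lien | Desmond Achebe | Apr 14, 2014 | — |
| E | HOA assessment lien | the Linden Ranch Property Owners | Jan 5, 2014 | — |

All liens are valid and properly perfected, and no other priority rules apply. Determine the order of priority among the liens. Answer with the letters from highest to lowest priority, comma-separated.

Adjusting effective dates: A is treated as recorded Oct 19, 2015, the work-commencement date.
C is a real-property tax lien, so it outranks all other liens regardless of date.
The other liens, earliest effective date first: E (Jan 5, 2014), D (Apr 14, 2014), B (Jun 24, 2014), A (Oct 19, 2015).
C is senior to D before the subordination, so the two trade places.

D, E, C, B, A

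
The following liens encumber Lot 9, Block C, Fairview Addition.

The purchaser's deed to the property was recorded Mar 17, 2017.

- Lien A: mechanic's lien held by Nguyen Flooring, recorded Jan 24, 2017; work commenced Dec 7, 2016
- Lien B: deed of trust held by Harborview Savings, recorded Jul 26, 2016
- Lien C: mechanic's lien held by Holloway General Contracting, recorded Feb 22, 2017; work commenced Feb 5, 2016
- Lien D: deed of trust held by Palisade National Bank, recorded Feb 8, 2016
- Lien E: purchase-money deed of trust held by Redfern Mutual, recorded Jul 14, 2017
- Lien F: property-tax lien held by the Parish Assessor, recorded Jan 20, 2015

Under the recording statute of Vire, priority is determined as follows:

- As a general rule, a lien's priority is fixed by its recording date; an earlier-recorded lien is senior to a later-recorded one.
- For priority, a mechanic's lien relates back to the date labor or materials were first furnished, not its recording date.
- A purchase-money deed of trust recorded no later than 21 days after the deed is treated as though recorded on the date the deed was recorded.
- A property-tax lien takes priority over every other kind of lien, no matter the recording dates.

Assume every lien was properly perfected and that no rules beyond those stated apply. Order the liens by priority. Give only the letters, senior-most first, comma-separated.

F, C, D, B, A, E

Adjusting effective dates: A is treated as recorded Dec 7, 2016, the work-commencement date; C's effective date is Feb 5, 2016, when work began; E was recorded 119 days after the deed — beyond 21 days — so no relation-back applies.
F, as a property-tax lien, has superpriority and ranks first.
Remaining liens by effective date: C (Feb 5, 2016), D (Feb 8, 2016), B (Jul 26, 2016), A (Dec 7, 2016), E (Jul 14, 2017).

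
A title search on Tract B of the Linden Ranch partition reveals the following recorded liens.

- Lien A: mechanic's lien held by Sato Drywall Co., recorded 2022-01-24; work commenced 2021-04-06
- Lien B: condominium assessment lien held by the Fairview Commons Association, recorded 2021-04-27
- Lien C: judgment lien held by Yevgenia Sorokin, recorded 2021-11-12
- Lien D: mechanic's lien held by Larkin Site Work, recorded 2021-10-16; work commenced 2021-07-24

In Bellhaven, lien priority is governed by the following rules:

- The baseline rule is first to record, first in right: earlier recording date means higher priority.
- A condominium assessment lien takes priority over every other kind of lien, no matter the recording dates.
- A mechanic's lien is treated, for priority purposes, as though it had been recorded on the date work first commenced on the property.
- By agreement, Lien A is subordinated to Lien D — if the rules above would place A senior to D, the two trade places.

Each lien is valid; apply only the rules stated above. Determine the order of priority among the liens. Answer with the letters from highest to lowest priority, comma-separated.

B, D, A, C

Adjusting effective dates: A relates back to 2021-04-06 (work commenced); D is treated as recorded 2021-07-24, the work-commencement date.
B is a condominium assessment lien, so it outranks all other liens regardless of date.
Ordering the rest by effective date: A (2021-04-06), D (2021-07-24), C (2021-11-12).
Because A would otherwise rank above D, the subordination swaps them.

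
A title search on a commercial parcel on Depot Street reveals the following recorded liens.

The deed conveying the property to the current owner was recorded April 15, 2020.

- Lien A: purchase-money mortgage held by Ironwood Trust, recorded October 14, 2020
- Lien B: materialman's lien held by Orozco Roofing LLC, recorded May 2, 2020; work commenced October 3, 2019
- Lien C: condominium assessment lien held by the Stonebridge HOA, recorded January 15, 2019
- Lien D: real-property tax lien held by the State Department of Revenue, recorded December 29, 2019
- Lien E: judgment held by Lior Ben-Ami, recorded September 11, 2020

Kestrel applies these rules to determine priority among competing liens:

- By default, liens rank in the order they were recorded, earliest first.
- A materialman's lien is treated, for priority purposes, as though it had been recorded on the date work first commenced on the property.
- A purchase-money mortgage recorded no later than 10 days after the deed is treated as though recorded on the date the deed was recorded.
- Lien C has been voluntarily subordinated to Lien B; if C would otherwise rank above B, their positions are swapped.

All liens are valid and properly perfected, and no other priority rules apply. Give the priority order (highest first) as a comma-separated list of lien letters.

Effective dates: A was recorded 182 days after the deed, outside the 10-day window, so it keeps its recording date; B is treated as recorded October 3, 2019, the work-commencement date.
By effective date, earliest first: C (January 15, 2019), B (October 3, 2019), D (December 29, 2019), E (September 11, 2020), A (October 14, 2020).
The subordination applies — C was senior to B — so C and B swap.

B, C, D, E, A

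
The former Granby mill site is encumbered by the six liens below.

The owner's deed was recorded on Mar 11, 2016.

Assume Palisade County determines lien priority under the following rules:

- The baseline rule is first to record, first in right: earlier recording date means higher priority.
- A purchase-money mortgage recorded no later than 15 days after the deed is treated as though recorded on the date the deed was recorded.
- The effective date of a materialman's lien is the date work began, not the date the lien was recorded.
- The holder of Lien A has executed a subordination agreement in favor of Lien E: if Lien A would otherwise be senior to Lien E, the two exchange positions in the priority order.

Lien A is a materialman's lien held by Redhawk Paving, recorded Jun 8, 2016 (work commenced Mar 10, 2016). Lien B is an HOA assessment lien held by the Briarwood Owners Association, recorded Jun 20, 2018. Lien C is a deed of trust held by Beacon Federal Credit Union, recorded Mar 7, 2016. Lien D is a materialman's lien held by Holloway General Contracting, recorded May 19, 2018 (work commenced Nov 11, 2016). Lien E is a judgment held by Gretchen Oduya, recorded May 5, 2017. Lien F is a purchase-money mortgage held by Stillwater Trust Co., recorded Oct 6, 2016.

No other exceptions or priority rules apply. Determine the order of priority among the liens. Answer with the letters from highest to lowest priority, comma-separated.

C, E, F, D, A, B

Adjusting effective dates: A is treated as recorded Mar 10, 2016, the work-commencement date; D is treated as recorded Nov 11, 2016, the work-commencement date; F was recorded 209 days after the deed — beyond 15 days — so no relation-back applies.
By effective date, earliest first: C (Mar 7, 2016), A (Mar 10, 2016), F (Oct 6, 2016), D (Nov 11, 2016), E (May 5, 2017), B (Jun 20, 2018).
The subordination applies — A was senior to E — so A and E swap.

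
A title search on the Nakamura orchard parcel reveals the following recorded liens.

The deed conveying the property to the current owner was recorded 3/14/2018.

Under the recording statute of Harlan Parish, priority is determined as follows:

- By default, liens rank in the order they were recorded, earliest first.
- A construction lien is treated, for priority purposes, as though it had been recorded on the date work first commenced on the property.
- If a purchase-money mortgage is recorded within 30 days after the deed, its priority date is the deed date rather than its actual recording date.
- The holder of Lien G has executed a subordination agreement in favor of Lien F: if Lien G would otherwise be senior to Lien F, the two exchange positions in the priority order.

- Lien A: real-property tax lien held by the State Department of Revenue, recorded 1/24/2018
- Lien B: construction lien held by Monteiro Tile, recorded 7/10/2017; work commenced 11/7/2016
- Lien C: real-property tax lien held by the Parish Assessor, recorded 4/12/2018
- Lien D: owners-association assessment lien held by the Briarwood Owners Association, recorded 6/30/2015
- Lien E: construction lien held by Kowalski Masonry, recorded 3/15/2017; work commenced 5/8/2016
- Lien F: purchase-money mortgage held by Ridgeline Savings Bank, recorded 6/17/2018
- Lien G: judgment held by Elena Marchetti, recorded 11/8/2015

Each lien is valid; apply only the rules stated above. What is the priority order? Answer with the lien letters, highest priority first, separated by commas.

Adjusting effective dates: B is treated as recorded 11/7/2016, the work-commencement date; E's effective date is 5/8/2016, when work began; F was recorded 95 days after the deed, outside the 30-day window, so it keeps its recording date.
Sorted by effective date: D (6/30/2015), G (11/8/2015), E (5/8/2016), B (11/7/2016), A (1/24/2018), C (4/12/2018), F (6/17/2018).
G is senior to F before the subordination, so the two trade places.

D, F, E, B, A, C, G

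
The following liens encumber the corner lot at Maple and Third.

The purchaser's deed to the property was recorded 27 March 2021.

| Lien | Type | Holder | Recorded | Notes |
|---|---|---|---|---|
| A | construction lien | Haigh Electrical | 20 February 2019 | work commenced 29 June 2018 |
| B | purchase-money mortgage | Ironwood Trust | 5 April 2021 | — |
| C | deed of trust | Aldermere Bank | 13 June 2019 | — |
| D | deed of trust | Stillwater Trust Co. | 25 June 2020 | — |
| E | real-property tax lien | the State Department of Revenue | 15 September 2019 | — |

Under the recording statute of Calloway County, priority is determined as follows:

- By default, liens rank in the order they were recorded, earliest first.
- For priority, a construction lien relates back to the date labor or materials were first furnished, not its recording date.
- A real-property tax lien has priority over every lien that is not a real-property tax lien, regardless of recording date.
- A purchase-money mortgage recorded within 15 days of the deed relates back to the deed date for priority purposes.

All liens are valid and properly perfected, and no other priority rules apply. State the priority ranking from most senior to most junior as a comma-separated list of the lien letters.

First, effective dates: A's effective date is 29 June 2018, when work began; B's effective date is the deed date, 27 March 2021.
E, as a real-property tax lien, has superpriority and ranks first.
Remaining liens by effective date: A (29 June 2018), C (13 June 2019), D (25 June 2020), B (27 March 2021).

E, A, C, D, B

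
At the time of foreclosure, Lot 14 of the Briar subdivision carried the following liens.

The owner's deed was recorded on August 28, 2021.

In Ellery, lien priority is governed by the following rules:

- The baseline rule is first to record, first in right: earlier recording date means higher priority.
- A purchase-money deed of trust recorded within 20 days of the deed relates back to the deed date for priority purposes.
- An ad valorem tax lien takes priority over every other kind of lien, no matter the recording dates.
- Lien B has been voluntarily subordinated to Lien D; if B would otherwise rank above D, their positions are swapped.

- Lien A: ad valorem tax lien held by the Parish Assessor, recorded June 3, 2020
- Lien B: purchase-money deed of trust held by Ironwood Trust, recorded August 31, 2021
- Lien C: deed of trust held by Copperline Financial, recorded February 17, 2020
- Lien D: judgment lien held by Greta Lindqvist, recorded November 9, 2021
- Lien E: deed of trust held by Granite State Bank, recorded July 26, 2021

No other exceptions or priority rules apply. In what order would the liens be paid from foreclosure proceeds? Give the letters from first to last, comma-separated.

A, C, E, D, B

Adjusting effective dates: B relates back to the deed date August 28, 2021.
As an ad valorem tax lien, A is senior to every other lien.
Ordering the rest by effective date: C (February 17, 2020), E (July 26, 2021), B (August 28, 2021), D (November 9, 2021).
B would otherwise be senior to D, so under the subordination agreement B and D exchange positions.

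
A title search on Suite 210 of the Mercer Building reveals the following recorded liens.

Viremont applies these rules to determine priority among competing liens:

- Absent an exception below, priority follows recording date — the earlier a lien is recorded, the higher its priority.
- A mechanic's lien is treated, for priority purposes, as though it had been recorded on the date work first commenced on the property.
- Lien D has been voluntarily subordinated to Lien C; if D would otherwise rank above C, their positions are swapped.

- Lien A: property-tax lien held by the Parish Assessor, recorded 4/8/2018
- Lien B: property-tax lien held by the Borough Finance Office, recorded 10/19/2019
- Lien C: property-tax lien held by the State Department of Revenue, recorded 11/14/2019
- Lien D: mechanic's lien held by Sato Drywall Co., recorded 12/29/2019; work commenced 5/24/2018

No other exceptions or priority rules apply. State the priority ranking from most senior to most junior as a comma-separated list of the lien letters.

A, C, B, D

Effective dates after the stated exceptions: D relates back to 5/24/2018 (work commenced).
Ordering by effective date: A (4/8/2018), D (5/24/2018), B (10/19/2019), C (11/14/2019).
D would otherwise be senior to C, so under the subordination agreement D and C exchange positions.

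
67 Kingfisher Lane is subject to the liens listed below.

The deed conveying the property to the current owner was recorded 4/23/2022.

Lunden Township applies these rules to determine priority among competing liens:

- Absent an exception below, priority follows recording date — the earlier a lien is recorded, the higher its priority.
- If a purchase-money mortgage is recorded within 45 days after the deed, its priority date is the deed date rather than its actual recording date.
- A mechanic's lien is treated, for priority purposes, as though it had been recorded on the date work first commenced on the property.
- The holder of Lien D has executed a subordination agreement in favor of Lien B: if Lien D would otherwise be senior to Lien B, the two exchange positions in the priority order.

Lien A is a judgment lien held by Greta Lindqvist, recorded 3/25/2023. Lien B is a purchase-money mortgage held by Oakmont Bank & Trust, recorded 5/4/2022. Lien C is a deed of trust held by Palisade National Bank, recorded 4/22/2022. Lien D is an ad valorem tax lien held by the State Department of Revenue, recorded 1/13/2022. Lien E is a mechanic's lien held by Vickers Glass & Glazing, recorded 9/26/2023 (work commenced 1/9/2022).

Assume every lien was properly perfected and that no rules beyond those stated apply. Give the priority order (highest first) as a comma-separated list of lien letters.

Adjusting effective dates: B was recorded within the 45-day window, so its effective date is the deed date 4/23/2022; E relates back to 1/9/2022 (work commenced).
Ordering by effective date: E (1/9/2022), D (1/13/2022), C (4/22/2022), B (4/23/2022), A (3/25/2023).
D would otherwise be senior to B, so under the subordination agreement D and B exchange positions.

E, B, C, D, A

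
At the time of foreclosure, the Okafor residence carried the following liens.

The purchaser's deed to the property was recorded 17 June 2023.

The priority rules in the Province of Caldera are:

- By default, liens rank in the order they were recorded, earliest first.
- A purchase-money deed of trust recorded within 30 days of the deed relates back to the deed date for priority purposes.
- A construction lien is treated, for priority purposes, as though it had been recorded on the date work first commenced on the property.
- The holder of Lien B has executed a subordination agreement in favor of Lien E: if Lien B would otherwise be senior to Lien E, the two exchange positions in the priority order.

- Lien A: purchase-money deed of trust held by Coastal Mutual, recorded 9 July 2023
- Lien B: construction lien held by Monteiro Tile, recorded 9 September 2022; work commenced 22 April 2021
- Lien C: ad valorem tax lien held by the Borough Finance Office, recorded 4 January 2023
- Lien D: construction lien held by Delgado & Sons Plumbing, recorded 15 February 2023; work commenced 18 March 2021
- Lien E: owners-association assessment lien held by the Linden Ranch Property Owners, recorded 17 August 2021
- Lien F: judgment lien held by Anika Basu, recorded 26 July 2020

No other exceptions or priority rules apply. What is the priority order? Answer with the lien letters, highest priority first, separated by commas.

Effective dates after the stated exceptions: A relates back to the deed date 17 June 2023; B relates back to 22 April 2021 (work commenced); D relates back to 18 March 2021 (work commenced).
By effective date: F (26 July 2020), D (18 March 2021), B (22 April 2021), E (17 August 2021), C (4 January 2023), A (17 June 2023).
B is senior to E before the subordination, so the two trade places.

F, D, E, B, C, A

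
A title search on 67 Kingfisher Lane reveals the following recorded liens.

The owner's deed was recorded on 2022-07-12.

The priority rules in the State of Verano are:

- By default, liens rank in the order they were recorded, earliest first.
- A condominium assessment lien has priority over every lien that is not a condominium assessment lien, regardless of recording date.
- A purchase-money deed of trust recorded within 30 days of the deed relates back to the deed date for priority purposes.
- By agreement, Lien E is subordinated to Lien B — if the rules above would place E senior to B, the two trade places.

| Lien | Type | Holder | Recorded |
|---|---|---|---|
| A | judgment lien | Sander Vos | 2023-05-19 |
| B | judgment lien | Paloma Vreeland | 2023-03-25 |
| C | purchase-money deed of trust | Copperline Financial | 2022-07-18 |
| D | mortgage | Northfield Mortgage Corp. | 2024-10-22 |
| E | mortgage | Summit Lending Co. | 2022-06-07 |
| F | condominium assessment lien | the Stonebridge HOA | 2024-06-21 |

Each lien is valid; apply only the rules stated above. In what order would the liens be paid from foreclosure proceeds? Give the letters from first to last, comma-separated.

F, B, C, E, A, D

Adjusting effective dates: C's effective date is the deed date, 2022-07-12.
F is a condominium assessment lien and takes priority over every other lien.
Among the remaining liens, by effective date: E (2022-06-07), C (2022-07-12), B (2023-03-25), A (2023-05-19), D (2024-10-22).
Because E would otherwise rank above B, the subordination swaps them.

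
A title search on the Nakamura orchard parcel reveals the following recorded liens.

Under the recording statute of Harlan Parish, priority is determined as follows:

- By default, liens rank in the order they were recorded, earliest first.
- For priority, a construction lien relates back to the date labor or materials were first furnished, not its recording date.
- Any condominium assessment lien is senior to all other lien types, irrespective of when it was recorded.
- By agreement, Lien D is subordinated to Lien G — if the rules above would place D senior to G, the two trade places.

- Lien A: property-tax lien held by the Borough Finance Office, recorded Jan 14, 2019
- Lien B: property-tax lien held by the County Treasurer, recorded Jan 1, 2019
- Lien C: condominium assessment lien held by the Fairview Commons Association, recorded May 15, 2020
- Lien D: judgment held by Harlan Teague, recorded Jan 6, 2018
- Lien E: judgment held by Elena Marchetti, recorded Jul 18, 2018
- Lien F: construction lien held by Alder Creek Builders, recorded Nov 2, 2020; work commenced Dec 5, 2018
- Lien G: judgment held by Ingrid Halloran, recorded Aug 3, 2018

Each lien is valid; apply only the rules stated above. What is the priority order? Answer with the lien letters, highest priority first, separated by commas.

Effective dates after the stated exceptions: F's effective date is Dec 5, 2018, when work began.
C, as a condominium assessment lien, has superpriority and ranks first.
The other liens, earliest effective date first: D (Jan 6, 2018), E (Jul 18, 2018), G (Aug 3, 2018), F (Dec 5, 2018), B (Jan 1, 2019), A (Jan 14, 2019).
D would otherwise be senior to G, so under the subordination agreement D and G exchange positions.

C, G, E, D, F, B, A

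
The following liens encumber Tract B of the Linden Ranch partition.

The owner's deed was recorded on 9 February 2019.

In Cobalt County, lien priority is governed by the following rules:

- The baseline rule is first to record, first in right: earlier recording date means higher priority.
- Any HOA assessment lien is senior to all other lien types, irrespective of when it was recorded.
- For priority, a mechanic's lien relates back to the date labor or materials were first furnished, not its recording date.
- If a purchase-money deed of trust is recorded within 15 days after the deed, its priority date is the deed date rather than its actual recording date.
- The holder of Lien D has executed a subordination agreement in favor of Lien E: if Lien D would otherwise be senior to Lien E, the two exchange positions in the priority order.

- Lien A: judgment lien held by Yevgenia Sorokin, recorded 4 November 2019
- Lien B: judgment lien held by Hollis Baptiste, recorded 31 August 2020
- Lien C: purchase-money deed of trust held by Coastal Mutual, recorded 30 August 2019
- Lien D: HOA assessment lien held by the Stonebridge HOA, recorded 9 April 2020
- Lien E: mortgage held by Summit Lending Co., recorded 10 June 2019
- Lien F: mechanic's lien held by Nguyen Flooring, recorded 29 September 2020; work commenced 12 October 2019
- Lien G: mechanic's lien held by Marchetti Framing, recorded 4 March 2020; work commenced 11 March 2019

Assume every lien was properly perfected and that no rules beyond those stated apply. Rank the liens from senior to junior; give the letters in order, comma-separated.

E, G, D, C, F, A, B

Adjusting effective dates: C was recorded 202 days after the deed, outside the 15-day window, so it keeps its recording date; F relates back to 12 October 2019 (work commenced); G's effective date is 11 March 2019, when work began.
D, as an HOA assessment lien, has superpriority and ranks first.
The other liens, earliest effective date first: G (11 March 2019), E (10 June 2019), C (30 August 2019), F (12 October 2019), A (4 November 2019), B (31 August 2020).
The subordination applies — D was senior to E — so D and E swap.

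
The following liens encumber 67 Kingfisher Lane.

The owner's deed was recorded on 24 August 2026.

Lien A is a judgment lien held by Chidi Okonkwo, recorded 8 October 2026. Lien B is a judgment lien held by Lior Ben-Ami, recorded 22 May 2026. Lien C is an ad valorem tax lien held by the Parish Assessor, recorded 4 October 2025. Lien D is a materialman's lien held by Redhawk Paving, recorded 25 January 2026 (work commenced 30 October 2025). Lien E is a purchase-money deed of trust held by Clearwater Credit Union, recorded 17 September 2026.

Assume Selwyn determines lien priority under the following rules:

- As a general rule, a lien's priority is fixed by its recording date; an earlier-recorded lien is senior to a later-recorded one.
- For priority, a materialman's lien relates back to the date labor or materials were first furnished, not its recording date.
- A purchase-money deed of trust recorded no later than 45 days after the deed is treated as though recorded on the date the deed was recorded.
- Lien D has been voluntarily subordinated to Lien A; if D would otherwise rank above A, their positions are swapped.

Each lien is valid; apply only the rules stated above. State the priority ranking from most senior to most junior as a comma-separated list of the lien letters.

Effective dates after the stated exceptions: D relates back to 30 October 2025 (work commenced); E was recorded within the 45-day window, so its effective date is the deed date 24 August 2026.
By effective date: C (4 October 2025), D (30 October 2025), B (22 May 2026), E (24 August 2026), A (8 October 2026).
Because D would otherwise rank above A, the subordination swaps them.

C, A, B, E, D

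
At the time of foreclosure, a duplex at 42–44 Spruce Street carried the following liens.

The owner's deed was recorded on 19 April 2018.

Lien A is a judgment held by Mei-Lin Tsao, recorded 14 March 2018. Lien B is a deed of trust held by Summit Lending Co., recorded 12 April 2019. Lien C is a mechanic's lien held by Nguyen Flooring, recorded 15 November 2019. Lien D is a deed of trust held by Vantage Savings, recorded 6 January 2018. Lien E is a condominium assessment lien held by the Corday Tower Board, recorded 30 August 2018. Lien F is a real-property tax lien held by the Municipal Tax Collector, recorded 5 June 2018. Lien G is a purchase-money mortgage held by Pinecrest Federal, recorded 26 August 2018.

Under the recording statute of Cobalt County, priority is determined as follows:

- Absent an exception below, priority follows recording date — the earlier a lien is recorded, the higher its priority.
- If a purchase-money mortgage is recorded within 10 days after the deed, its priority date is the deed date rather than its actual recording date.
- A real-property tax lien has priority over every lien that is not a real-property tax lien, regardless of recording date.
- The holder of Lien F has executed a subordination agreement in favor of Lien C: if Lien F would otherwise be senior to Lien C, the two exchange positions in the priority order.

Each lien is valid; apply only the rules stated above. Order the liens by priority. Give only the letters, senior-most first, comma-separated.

C, D, A, G, E, B, F

Effective dates after the stated exceptions: G was recorded 129 days after the deed, outside the 10-day window, so it keeps its recording date.
F, as a real-property tax lien, has superpriority and ranks first.
Ordering the rest by effective date: D (6 January 2018), A (14 March 2018), G (26 August 2018), E (30 August 2018), B (12 April 2019), C (15 November 2019).
Because F would otherwise rank above C, the subordination swaps them.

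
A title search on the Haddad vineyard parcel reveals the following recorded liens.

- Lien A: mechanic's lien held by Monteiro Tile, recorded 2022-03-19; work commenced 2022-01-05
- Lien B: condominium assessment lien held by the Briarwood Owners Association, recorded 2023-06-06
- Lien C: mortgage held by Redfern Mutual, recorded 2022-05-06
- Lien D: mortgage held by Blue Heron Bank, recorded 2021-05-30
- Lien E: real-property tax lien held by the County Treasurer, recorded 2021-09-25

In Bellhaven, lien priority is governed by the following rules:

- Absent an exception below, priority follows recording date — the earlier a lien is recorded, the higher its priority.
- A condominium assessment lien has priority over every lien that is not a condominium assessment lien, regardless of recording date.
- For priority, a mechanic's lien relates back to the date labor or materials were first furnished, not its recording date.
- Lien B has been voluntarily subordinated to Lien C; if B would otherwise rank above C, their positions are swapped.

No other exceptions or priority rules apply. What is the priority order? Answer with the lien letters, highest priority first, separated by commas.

C, D, E, A, B

Effective dates: A relates back to 2022-01-05 (work commenced).
As a condominium assessment lien, B is senior to every other lien.
Ordering the rest by effective date: D (2021-05-30), E (2021-09-25), A (2022-01-05), C (2022-05-06).
The subordination applies — B was senior to C — so B and C swap.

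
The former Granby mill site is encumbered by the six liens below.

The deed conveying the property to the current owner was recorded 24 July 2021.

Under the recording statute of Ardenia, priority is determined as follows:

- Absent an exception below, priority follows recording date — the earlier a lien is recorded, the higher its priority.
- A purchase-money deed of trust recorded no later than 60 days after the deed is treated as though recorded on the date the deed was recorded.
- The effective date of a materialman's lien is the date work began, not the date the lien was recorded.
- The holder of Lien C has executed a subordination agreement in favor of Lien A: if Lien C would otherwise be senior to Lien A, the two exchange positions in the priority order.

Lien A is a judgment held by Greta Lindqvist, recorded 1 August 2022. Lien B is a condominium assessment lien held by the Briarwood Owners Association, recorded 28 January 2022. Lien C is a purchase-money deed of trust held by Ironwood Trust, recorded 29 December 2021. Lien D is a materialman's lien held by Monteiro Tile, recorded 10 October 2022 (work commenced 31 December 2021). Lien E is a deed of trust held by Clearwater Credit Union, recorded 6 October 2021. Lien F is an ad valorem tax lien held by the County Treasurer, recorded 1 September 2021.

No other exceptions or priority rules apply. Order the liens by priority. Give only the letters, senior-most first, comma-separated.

First, effective dates: C was recorded 158 days after the deed, outside the 60-day window, so it keeps its recording date; D is treated as recorded 31 December 2021, the work-commencement date.
Ordering by effective date: F (1 September 2021), E (6 October 2021), C (29 December 2021), D (31 December 2021), B (28 January 2022), A (1 August 2022).
C would otherwise be senior to A, so under the subordination agreement C and A exchange positions.

F, E, A, D, B, C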